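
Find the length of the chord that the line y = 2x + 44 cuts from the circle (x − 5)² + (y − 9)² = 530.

The distance from (5, 9) to the line is 45/√5, and r² = 530.
Half the chord is √(r² − d²) = √(125), so the full chord is 10√5.

10√5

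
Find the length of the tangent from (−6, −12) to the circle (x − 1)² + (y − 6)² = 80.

With centre O = (1, 6), |OP|² = 373 and r² = 80.
By the tangent–radius right angle, tangent length = √(|PO|² − r²) = √293.

√293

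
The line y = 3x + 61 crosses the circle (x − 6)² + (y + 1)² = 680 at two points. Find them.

(−20, 1) and (−16, 13)

Substitute y = 3x + 61:
10x² + 360x + 3200 = 0  ⟹  x² + 36x + 320 = 0
x = −16 or x = −20, giving (−16, 13) and (−20, 1).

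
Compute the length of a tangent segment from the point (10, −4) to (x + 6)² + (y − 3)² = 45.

2√65

Centre (−6, 3), r² = 45. |PO|² = (16)² + (−7)² = 305.
By the tangent–radius right angle, tangent length = √(|PO|² − r²) = √260 = 2√65.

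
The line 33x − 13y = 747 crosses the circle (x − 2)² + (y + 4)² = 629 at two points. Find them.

(12, −27) and (25, 6)

Substitute y = (−747 + 33x)/13:
1258x² − 46546x + 377400 = 0  ⟹  x² − 37x + 300 = 0
x = 25 or x = 12, giving (25, 6) and (12, −27).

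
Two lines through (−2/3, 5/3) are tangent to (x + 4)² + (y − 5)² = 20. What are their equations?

Write the tangent as mx − y + (5/3 − m·(−2/3)) = 0 and set its distance from the centre to 2√5:
[m·(−10/3) − (10/3)]² = 20(m² + 1)
2m² − 5m + 2 = 0, so m = 2 or m = 1/2.
With m = 2: 2x − y = −3. With m = 1/2: x − 2y = −4.

2x − y = −3 and x − 2y = −4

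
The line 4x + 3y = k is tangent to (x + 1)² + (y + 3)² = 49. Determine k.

k = −48 or k = 22

Tangency holds when the distance from the centre (−1, −3) to the line equals the radius 7:
|4·(−1) + 3·(−3) − k| / √25 = 7
|k − (−13)| = 7·5, so k = 22 or k = −48.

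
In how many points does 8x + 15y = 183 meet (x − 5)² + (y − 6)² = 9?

0

Substituting the line into the circle gives 289x² − 3738x + 12249 = 0.
Discriminant = (−3738)² − 4·289·(12249) = −187200 < 0.
No real roots: the line does not meet the circle.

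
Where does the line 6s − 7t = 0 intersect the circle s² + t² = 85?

Substitute t = (6s)/7:
85s² − 4165 = 0  ⟹  s² − 49 = 0
s = 7 or s = −7, giving (7, 6) and (−7, −6).

(−7, −6) and (7, 6)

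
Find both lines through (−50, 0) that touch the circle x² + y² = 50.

Write the tangent as mx − y + (0 − m·(−50)) = 0 and set its distance from the centre to 5√2:
[m·(50) − (0)]² = 50(m² + 1)
49m² − 1 = 0, so m = 1/7 or m = −1/7.
Through (−50, 0) these give x − 7y = −50 and x + 7y = −50.

x − 7y = −50 and x + 7y = −50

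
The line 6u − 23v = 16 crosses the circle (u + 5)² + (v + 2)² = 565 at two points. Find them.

From the line, v = (−16 + 6u)/23. Substituting:
565u² + 5650u − 284760 = 0  ⟹  u² + 10u − 504 = 0
u = 18 or u = −28, giving (18, 4) and (−28, −8).

(−28, −8) and (18, 4)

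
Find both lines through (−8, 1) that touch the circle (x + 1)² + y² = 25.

A line y − (1) = m(x − (−8)) is tangent when its distance from (−1, 0) is 5:
[m·(7) − (−1)]² = 25(m² + 1)
12m² + 7m − 12 = 0, so m = −4/3 or m = 3/4.
Through (−8, 1) these give 4x + 3y = −29 and 3x − 4y = −28.

4x + 3y = −29 and 3x − 4y = −28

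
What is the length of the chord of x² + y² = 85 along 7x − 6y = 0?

From the line, y = (7x)/6. Substituting:
85x² − 3060 = 0  ⟹  x² − 36 = 0
x = 6 or x = −6, giving (6, 7) and (−6, −7).
|(6, 7) − (−6, −7)| = √((12)² + (14)²) = 2√85.

2√85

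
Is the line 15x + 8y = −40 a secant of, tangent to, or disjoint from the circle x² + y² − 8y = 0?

d² = (15·0 + 8·4 − (−40))²/289 = 5184/289; r² = 16.
Since d² > r², the line lies outside the circle.

disjoint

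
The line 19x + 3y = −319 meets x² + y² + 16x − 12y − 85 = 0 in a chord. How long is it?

The distance from (−8, 6) to the line is 185/√370, and r² = 185.
Chord = 2√(r² − d²) = 2·√(185/2) = √370.

√370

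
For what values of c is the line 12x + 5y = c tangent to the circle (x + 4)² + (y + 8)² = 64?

c = −192 or c = 16

The line touches the circle iff its distance from (−4, −8) is 8:
|12·(−4) + 5·(−8) − c| / √169 = 8
|c − (−88)| = 8·13, so c = 16 or c = −192.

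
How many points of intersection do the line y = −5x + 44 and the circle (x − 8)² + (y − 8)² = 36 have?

Substituting the line into the circle gives 26x² − 376x + 1324 = 0.
Δ = 141376 − 137696 = 3680.
Two real roots: the line is a secant.

2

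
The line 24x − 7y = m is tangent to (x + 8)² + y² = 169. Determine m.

Tangency holds when the distance from the centre (−8, 0) to the line equals the radius 13:
|24·(−8) − 7·0 − m| / √625 = 13
|m − (−192)| = 13·25, so m = 133 or m = −517.

m = −517 or m = 133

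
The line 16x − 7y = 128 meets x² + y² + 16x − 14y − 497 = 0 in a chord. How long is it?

The distance from (−8, 7) to the line is 305/√305, and r² = 610.
Chord = 2√(r² − d²) = 2·√(305) = 2√305.

2√305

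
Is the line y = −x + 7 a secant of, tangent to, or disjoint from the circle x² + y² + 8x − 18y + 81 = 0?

Centre (−4, 9), r² = 16. Distance² from centre to line = (−2)²/2 = 2.
Since d² < r², the line cuts the circle twice.

secant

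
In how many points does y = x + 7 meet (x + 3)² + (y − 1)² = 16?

2

Substituting the line into the circle gives 2x² + 18x + 29 = 0.
Discriminant = (18)² − 4·2·(29) = 92 > 0.
Two real roots: the line is a secant.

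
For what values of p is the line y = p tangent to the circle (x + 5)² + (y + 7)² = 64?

p = −15 or p = 1

For a tangent, require d(centre, line) = r = 8.
|0·(−5) + 1·(−7) − p| / √1 = 8
|p − (−7)| = 8, so p = 1 or p = −15.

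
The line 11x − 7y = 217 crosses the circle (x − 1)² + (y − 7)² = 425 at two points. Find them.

(14, −9) and (21, 2)

Express y = (−217 + 11x)/7 and substitute into the circle:
170x² − 5950x + 49980 = 0  ⟹  x² − 35x + 294 = 0
x = 21 or x = 14, giving (21, 2) and (14, −9).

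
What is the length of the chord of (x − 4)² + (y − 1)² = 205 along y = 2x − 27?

Substitute y = 2x − 27:
5x² − 120x + 595 = 0  ⟹  x² − 24x + 119 = 0
x = 17 or x = 7, giving (17, 7) and (7, −13).
|(17, 7) − (7, −13)| = √((10)² + (20)²) = 10√5.

10√5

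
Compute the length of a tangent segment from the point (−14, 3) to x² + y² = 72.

With centre O = (0, 0), |OP|² = 205 and r² = 72.
The tangent meets the radius at right angles, so tangent² = |PO|² − r² = 205 − 72 = 133.

√133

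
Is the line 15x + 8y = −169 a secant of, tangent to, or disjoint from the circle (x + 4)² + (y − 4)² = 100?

secant

Substituting the line into the circle gives 289x² + 6542x + 35025 = 0.
Discriminant = (6542)² − 4·289·(35025) = 2308864 > 0.
Two real roots: the line is a secant.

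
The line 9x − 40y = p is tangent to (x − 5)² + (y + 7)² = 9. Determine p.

For a tangent, require d(centre, line) = r = 3.
|9·5 − 40·(−7) − p| / √1681 = 3
|p − (325)| = 3·41, so p = 448 or p = 202.

p = 202 or p = 448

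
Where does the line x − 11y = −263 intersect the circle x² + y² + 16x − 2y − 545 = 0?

(−21, 22) and (1, 24)

From the line, y = (263 + x)/11. Substituting:
122x² + 2440x − 2562 = 0  ⟹  x² + 20x − 21 = 0
x = 1 or x = −21, giving (1, 24) and (−21, 22).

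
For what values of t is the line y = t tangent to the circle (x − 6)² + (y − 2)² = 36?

The line touches the circle iff its distance from (6, 2) is 6:
|0·6 + 1·2 − t| / √1 = 6
|t − (2)| = 6, so t = 8 or t = −4.

t = −4 or t = 8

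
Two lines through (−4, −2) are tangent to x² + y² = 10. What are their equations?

Write the tangent as mx − y + (−2 − m·(−4)) = 0 and set its distance from the centre to √10:
(4m − (2))² = 10(m² + 1)
3m² − 8m − 3 = 0, so m = −1/3 or m = 3.
With m = −1/3: x + 3y = −10. With m = 3: 3x − y = −10.

x + 3y = −10 and 3x − y = −10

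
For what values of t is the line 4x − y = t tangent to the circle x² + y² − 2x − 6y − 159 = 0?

t = 1 ± 13√17

Tangency holds when the distance from the centre (1, 3) to the line equals the radius 13:
|4·1 − 1·3 − t| / √17 = 13
|t − (1)| = 13√17.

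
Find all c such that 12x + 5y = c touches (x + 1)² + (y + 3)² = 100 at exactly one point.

c = −157 or c = 103

Tangency holds when the distance from the centre (−1, −3) to the line equals the radius 10:
|12·(−1) + 5·(−3) − c| / √169 = 10
|c − (−27)| = 10·13, so c = 103 or c = −157.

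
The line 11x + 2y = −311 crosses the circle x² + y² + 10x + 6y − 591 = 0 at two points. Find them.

(−29, 4) and (−25, −18)

From the line, y = (−311 − 11x)/2. Substituting:
125x² + 6750x + 90625 = 0  ⟹  x² + 54x + 725 = 0
x = −25 or x = −29, giving (−25, −18) and (−29, 4).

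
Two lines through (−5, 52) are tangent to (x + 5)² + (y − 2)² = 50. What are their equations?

7x − y = −87 and 7x + y = 17

Write the tangent as mx − y + (52 − m·(−5)) = 0 and set its distance from the centre to 5√2:
(0m − (−50))² = 50(m² + 1)
m² − 49 = 0, so m = 7 or m = −7.
Through (−5, 52) these give 7x − y = −87 and 7x + y = 17.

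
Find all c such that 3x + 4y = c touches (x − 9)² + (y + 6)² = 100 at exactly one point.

Tangency holds when the distance from the centre (9, −6) to the line equals the radius 10:
|3·9 + 4·(−6) − c| / √25 = 10
|c − (3)| = 10·5, so c = 53 or c = −47.

c = −47 or c = 53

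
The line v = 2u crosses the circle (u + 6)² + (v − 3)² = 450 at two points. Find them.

(−9, −18) and (9, 18)

From the line, v = 2u. Substituting:
5u² − 405 = 0  ⟹  u² − 81 = 0
u = 9 or u = −9, giving (9, 18) and (−9, −18).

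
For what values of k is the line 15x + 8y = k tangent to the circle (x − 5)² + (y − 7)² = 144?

k = −73 or k = 335

For a tangent, require d(centre, line) = r = 12.
|15·5 + 8·7 − k| / √289 = 12
|k − (131)| = 12·17, so k = 335 or k = −73.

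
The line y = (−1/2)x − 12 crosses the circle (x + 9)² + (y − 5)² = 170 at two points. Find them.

Express y = (−24 − x)/2 and substitute into the circle:
5x² + 140x + 800 = 0  ⟹  x² + 28x + 160 = 0
x = −8 or x = −20, giving (−8, −8) and (−20, −2).

(−20, −2) and (−8, −8)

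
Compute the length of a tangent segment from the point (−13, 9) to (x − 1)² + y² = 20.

With centre O = (1, 0), |OP|² = 277 and r² = 20.
By the tangent–radius right angle, tangent length = √(|PO|² − r²) = √257.

√257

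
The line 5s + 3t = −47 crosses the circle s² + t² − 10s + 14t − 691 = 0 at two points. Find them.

(−16, 11) and (11, −34)

Express t = (−47 − 5s)/3 and substitute into the circle:
34s² + 170s − 5984 = 0  ⟹  s² + 5s − 176 = 0
s = 11 or s = −16, giving (11, −34) and (−16, 11).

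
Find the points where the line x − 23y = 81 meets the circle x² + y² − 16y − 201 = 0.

Express y = (−81 + x)/23 and substitute into the circle:
530x² − 530x − 69960 = 0  ⟹  x² − x − 132 = 0
x = 12 or x = −11, giving (12, −3) and (−11, −4).

(−11, −4) and (12, −3)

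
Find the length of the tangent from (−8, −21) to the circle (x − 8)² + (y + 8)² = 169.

The centre is (8, −8) and r = 13. The square of the distance from P to the centre is 256 + 169 = 425.
The tangent meets the radius at right angles, so tangent² = |PO|² − r² = 425 − 169 = 256.

16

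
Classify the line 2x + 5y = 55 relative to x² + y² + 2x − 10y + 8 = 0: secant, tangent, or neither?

neither

Substituting the line into the circle gives 29x² − 70x + 475 = 0.
Δ = 4900 − 55100 = −50200.
No real roots: the line does not meet the circle.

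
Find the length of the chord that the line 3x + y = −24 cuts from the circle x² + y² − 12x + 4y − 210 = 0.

6√10

Express y = −3x − 24 and substitute into the circle:
10x² + 120x + 270 = 0  ⟹  x² + 12x + 27 = 0
x = −3 or x = −9, giving (−3, −15) and (−9, 3).
|(−3, −15) − (−9, 3)| = √((6)² + (−18)²) = 6√10.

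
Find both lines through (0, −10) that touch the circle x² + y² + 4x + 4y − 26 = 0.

Let a tangent through (0, −10) have slope m. Its distance from (−2, −2) must equal √34:
[m·(−2) − (8)]² = 34(m² + 1)
15m² − 16m − 15 = 0, so m = 5/3 or m = −3/5.
Through (0, −10) these give 5x − 3y = 30 and 3x + 5y = −50.

5x − 3y = 30 and 3x + 5y = −50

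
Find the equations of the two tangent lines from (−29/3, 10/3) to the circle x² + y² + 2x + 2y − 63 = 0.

Let a tangent through (−29/3, 10/3) have slope m. Its distance from (−1, −1) must equal √65:
(26/3m − (−13/3))² = 65(m² + 1)
7m² + 52m − 32 = 0, so m = 4/7 or m = −8.
With m = 4/7: 4x − 7y = −62. With m = −8: 8x + y = −74.

4x − 7y = −62 and 8x + y = −74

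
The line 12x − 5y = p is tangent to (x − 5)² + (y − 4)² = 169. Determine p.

For a tangent, require d(centre, line) = r = 13.
|12·5 − 5·4 − p| / √169 = 13
|p − (40)| = 13·13, so p = 209 or p = −129.

p = −129 or p = 209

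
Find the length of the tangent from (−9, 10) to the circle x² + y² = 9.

2√43

With centre O = (0, 0), |OP|² = 181 and r² = 9.
By the tangent–radius right angle, tangent length = √(|PO|² − r²) = √172 = 2√43.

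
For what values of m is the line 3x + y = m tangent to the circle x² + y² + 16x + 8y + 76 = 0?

For a tangent, require d(centre, line) = r = 2.
|3·(−8) + 1·(−4) − m| / √10 = 2
|m − (−28)| = 2√10.

m = −28 ± 2√10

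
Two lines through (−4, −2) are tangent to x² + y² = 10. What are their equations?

x + 3y = −10 and 3x − y = −10

Write the tangent as mx − y + (−2 − m·(−4)) = 0 and set its distance from the centre to √10:
(4m − (2))² = 10(m² + 1)
3m² − 8m − 3 = 0, so m = −1/3 or m = 3.
Through (−4, −2) these give x + 3y = −10 and 3x − y = −10.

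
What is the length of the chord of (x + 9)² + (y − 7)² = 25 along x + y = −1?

From the line, y = −x − 1. Substituting:
2x² + 34x + 120 = 0  ⟹  x² + 17x + 60 = 0
x = −5 or x = −12, giving (−5, 4) and (−12, 11).
Chord length = distance between (−5, 4) and (−12, 11) = √98 = 7√2.

7√2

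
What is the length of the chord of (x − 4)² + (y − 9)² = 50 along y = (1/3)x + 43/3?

Centre (4, 9), r² = 50. Perpendicular distance d from centre to line = |20| / √10 = 20/√10.
Chord = 2√(r² − d²) = 2·√(10) = 2√10.

2√10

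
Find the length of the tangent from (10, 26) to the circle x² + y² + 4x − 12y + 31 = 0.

Centre (−2, 6), r² = 9. |PO|² = (12)² + (20)² = 544.
The tangent meets the radius at right angles, so tangent² = |PO|² − r² = 544 − 9 = 535.

√535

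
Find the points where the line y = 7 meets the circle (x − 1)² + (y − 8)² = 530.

Express y = 7 and substitute into the circle:
x² − 2x − 528 = 0
x = 24 or x = −22, giving (24, 7) and (−22, 7).

(−22, 7) and (24, 7)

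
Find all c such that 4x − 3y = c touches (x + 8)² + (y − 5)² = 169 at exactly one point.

c = −112 or c = 18

For a tangent, require d(centre, line) = r = 13.
|4·(−8) − 3·5 − c| / √25 = 13
|c − (−47)| = 13·5, so c = 18 or c = −112.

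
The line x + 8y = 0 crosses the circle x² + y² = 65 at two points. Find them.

Express y = (−x)/8 and substitute into the circle:
65x² − 4160 = 0  ⟹  x² − 64 = 0
x = 8 or x = −8, giving (8, −1) and (−8, 1).

(−8, 1) and (8, −1)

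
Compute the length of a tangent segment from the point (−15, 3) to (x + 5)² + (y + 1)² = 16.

The centre is (−5, −1) and r = 4. The square of the distance from P to the centre is 100 + 16 = 116.
By the tangent–radius right angle, tangent length = √(|PO|² − r²) = √100 = 10.

10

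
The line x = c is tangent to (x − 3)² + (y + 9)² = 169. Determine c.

The line touches the circle iff its distance from (3, −9) is 13:
|1·3 + 0·(−9) − c| / √1 = 13
|c − (3)| = 13, so c = 16 or c = −10.

c = −10 or c = 16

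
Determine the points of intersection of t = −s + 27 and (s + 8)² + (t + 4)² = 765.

From the line, t = −s + 27. Substituting:
2s² − 46s + 260 = 0  ⟹  s² − 23s + 130 = 0
s = 13 or s = 10, giving (13, 14) and (10, 17).

(10, 17) and (13, 14)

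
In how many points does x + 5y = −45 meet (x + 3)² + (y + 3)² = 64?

Substituting the line into the circle gives 26x² + 210x − 475 = 0.
Discriminant = (210)² − 4·26·(−475) = 93500 > 0.
Two real roots: the line is a secant.

2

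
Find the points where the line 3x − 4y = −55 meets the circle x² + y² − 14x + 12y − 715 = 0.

Substitute y = (55 + 3x)/4:
25x² + 250x − 5775 = 0  ⟹  x² + 10x − 231 = 0
x = 11 or x = −21, giving (11, 22) and (−21, −2).

(−21, −2) and (11, 22)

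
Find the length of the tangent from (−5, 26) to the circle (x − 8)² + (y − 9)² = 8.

With centre O = (8, 9), |OP|² = 458 and r² = 8.
By the tangent–radius right angle, tangent length = √(|PO|² − r²) = √450 = 15√2.

15√2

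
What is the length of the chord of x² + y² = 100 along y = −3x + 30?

2√10

The distance from (0, 0) to the line is 30/√10, and r² = 100.
Chord = 2√(r² − d²) = 2·√(10) = 2√10.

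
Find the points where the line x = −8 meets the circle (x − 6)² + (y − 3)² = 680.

The line gives x = −8. Substituting into the circle:
y² − 6y − 475 = 0
y = 25 or y = −19, giving (−8, 25) and (−8, −19).

(−8, −19) and (−8, 25)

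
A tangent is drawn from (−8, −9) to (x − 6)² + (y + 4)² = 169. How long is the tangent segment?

With centre O = (6, −4), |OP|² = 221 and r² = 169.
The tangent meets the radius at right angles, so tangent² = |PO|² − r² = 221 − 169 = 52.

2√13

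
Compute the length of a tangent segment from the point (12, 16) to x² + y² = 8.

14√2

With centre O = (0, 0), |OP|² = 400 and r² = 8.
The tangent meets the radius at right angles, so tangent² = |PO|² − r² = 400 − 8 = 392.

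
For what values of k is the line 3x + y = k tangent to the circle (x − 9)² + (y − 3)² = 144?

k = 30 ± 12√10

Tangency holds when the distance from the centre (9, 3) to the line equals the radius 12:
|3·9 + 1·3 − k| / √10 = 12
|k − (30)| = 12√10.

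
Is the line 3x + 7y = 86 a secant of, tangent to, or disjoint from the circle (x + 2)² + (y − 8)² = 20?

disjoint

d² = (3·(−2) + 7·8 − (86))²/58 = 648/29; r² = 20.
Since d² > r², the line lies outside the circle.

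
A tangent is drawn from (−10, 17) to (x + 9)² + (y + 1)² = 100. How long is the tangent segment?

Centre (−9, −1), r² = 100. |PO|² = (−1)² + (18)² = 325.
By the tangent–radius right angle, tangent length = √(|PO|² − r²) = √225 = 15.

15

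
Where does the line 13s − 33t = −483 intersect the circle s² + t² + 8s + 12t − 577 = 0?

(−27, 4) and (6, 17)

Substitute t = (483 + 13s)/33:
1258s² + 26418s − 203796 = 0  ⟹  s² + 21s − 162 = 0
s = 6 or s = −27, giving (6, 17) and (−27, 4).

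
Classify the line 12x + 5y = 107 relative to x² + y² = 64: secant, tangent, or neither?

Centre (0, 0), r² = 64. Distance² from centre to line = (−107)²/169 = 11449/169.
Since d² > r², the line lies outside the circle.

neither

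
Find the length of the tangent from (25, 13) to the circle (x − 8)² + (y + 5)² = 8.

With centre O = (8, −5), |OP|² = 613 and r² = 8.
The tangent meets the radius at right angles, so tangent² = |PO|² − r² = 613 − 8 = 605.

11√5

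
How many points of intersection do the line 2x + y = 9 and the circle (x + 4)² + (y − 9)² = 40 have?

2

Centre (−4, 9), r² = 40. Distance² from centre to line = (−8)²/5 = 64/5.
Since d² < r², the line cuts the circle twice.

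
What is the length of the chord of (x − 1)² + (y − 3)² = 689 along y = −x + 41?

Express y = −x + 41 and substitute into the circle:
2x² − 78x + 756 = 0  ⟹  x² − 39x + 378 = 0
x = 21 or x = 18, giving (21, 20) and (18, 23).
|(21, 20) − (18, 23)| = √((3)² + (−3)²) = 3√2.

3√2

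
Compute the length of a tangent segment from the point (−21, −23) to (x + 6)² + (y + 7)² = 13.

Centre (−6, −7), r² = 13. |PO|² = (−15)² + (−16)² = 481.
Power of the point: PT² = |PO|² − r² = 468, so PT = 6√13.

6√13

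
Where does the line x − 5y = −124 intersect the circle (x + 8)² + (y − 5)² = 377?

Substitute y = (124 + x)/5:
26x² + 598x + 1976 = 0  ⟹  x² + 23x + 76 = 0
x = −4 or x = −19, giving (−4, 24) and (−19, 21).

(−19, 21) and (−4, 24)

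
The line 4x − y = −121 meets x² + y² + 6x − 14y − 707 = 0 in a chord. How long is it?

The distance from (−3, 7) to the line is 102/√17, and r² = 765.
Half the chord is √(r² − d²) = √(153), so the full chord is 6√17.

6√17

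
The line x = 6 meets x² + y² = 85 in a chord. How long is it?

Centre (0, 0), r² = 85. Perpendicular distance d from centre to line = |−6| / √1 = 6.
Half the chord is √(r² − d²) = √(49), so the full chord is 14.

14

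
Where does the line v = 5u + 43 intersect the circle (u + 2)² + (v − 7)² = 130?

(−9, −2) and (−5, 18)

Express v = 5u + 43 and substitute into the circle:
26u² + 364u + 1170 = 0  ⟹  u² + 14u + 45 = 0
u = −5 or u = −9, giving (−5, 18) and (−9, −2).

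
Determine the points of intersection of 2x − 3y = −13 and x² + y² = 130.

Substitute y = (13 + 2x)/3:
13x² + 52x − 1001 = 0  ⟹  x² + 4x − 77 = 0
x = 7 or x = −11, giving (7, 9) and (−11, −3).

(−11, −3) and (7, 9)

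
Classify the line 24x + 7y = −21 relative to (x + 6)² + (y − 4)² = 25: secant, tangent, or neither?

Substituting the line into the circle gives 625x² + 2940x + 2940 = 0.
Discriminant = (2940)² − 4·625·(2940) = 1293600 > 0.
Two real roots: the line is a secant.

secant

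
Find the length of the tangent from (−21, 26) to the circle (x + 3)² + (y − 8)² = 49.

√599

With centre O = (−3, 8), |OP|² = 648 and r² = 49.
Power of the point: PT² = |PO|² − r² = 599, so PT = √599.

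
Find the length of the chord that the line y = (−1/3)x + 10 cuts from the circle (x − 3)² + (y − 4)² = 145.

Substitute y = (30 − x)/3:
10x² − 90x − 900 = 0  ⟹  x² − 9x − 90 = 0
x = 15 or x = −6, giving (15, 5) and (−6, 12).
Chord length = distance between (15, 5) and (−6, 12) = √490 = 7√10.

7√10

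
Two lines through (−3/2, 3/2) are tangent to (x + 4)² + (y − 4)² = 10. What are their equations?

3x − y = −6 and x − 3y = −6

Let a tangent through (−3/2, 3/2) have slope m. Its distance from (−4, 4) must equal √10:
[m·(−5/2) − (5/2)]² = 10(m² + 1)
3m² − 10m + 3 = 0, so m = 3 or m = 1/3.
With m = 3: 3x − y = −6. With m = 1/3: x − 3y = −6.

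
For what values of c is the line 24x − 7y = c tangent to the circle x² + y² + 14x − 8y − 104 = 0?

c = −521 or c = 129

Tangency holds when the distance from the centre (−7, 4) to the line equals the radius 13:
|24·(−7) − 7·4 − c| / √625 = 13
|c − (−196)| = 13·25, so c = 129 or c = −521.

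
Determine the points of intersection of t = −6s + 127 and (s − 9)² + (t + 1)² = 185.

(20, 7) and (22, −5)

Express t = −6s + 127 and substitute into the circle:
37s² − 1554s + 16280 = 0  ⟹  s² − 42s + 440 = 0
s = 22 or s = 20, giving (22, −5) and (20, 7).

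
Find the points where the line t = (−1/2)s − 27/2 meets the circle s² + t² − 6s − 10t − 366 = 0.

(−13, −7) and (3, −15)

Express t = (−27 − s)/2 and substitute into the circle:
5s² + 50s − 195 = 0  ⟹  s² + 10s − 39 = 0
s = 3 or s = −13, giving (3, −15) and (−13, −7).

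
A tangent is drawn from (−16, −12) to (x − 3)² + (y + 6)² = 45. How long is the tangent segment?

4√22

The centre is (3, −6) and r = 3√5. The square of the distance from P to the centre is 361 + 36 = 397.
Power of the point: PT² = |PO|² − r² = 352, so PT = 4√22.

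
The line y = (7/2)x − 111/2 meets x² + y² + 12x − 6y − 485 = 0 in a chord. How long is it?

2√53

The distance from (−6, 3) to the line is 159/√53, and r² = 530.
Chord = 2√(r² − d²) = 2·√(53) = 2√53.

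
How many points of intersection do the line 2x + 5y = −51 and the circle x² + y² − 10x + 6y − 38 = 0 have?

0

Substituting the line into the circle gives 29x² − 106x + 121 = 0.
Δ = 11236 − 14036 = −2800.
No real roots: the line does not meet the circle.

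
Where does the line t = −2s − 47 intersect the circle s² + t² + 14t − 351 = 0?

From the line, t = −2s − 47. Substituting:
5s² + 160s + 1200 = 0  ⟹  s² + 32s + 240 = 0
s = −12 or s = −20, giving (−12, −23) and (−20, −7).

(−20, −7) and (−12, −23)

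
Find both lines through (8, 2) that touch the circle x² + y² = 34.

5x − 3y = 34 and 3x + 5y = 34

Let a tangent through (8, 2) have slope m. Its distance from (0, 0) must equal √34:
(−8m − (−2))² = 34(m² + 1)
15m² − 16m − 15 = 0, so m = 5/3 or m = −3/5.
With m = 5/3: 5x − 3y = 34. With m = −3/5: 3x + 5y = 34.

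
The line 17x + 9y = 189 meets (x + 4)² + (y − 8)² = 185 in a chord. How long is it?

The distance from (−4, 8) to the line is 185/√370, and r² = 185.
Chord = 2√(r² − d²) = 2·√(185/2) = √370.

√370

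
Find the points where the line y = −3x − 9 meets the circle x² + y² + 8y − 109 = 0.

From the line, y = −3x − 9. Substituting:
10x² + 30x − 100 = 0  ⟹  x² + 3x − 10 = 0
x = 2 or x = −5, giving (2, −15) and (−5, 6).

(−5, 6) and (2, −15)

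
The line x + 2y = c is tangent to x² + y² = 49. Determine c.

c = ±7√5

For a tangent, require d(centre, line) = r = 7.
|1·0 + 2·0 − c| / √5 = 7
|c| = 7√5.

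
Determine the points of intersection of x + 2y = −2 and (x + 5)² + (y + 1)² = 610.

(−26, 12) and (18, −10)

Substitute y = (−2 − x)/2:
5x² + 40x − 2340 = 0  ⟹  x² + 8x − 468 = 0
x = 18 or x = −26, giving (18, −10) and (−26, 12).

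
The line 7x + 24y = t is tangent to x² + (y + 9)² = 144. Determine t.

t = −516 or t = 84

For a tangent, require d(centre, line) = r = 12.
|7·0 + 24·(−9) − t| / √625 = 12
|t − (−216)| = 12·25, so t = 84 or t = −516.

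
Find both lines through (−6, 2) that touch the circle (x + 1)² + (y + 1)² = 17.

Let a tangent through (−6, 2) have slope m. Its distance from (−1, −1) must equal √17:
(5m − (−3))² = 17(m² + 1)
4m² + 15m − 4 = 0, so m = −4 or m = 1/4.
With m = −4: 4x + y = −22. With m = 1/4: x − 4y = −14.

4x + y = −22 and x − 4y = −14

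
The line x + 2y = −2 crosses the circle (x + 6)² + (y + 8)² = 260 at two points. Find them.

Express y = (−2 − x)/2 and substitute into the circle:
5x² + 20x − 700 = 0  ⟹  x² + 4x − 140 = 0
x = 10 or x = −14, giving (10, −6) and (−14, 6).

(−14, 6) and (10, −6)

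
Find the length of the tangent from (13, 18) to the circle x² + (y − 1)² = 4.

The centre is (0, 1) and r = 2. The square of the distance from P to the centre is 169 + 289 = 458.
By the tangent–radius right angle, tangent length = √(|PO|² − r²) = √454.

√454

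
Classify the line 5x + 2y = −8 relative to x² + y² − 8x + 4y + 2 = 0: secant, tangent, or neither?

neither

d² = (5·4 + 2·(−2) − (−8))²/29 = 576/29; r² = 18.
Since d² > r², the line lies outside the circle.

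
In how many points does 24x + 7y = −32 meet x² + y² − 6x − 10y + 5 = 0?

0

Centre (3, 5), r² = 29. Distance² from centre to line = (139)²/625 = 19321/625.
Since d² > r², the line lies outside the circle.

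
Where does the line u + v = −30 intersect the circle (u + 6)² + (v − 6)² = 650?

Substitute v = −u − 30:
2u² + 84u + 682 = 0  ⟹  u² + 42u + 341 = 0
u = −11 or u = −31, giving (−11, −19) and (−31, 1).

(−31, 1) and (−11, −19)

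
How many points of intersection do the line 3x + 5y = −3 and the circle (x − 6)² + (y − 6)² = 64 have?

0

Substituting the line into the circle gives 34x² − 102x + 389 = 0.
Discriminant = (−102)² − 4·34·(389) = −42500 < 0.
No real roots: the line does not meet the circle.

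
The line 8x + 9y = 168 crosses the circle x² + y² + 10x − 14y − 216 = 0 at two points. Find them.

(−6, 24) and (12, 8)

Express y = (168 − 8x)/9 and substitute into the circle:
145x² − 870x − 10440 = 0  ⟹  x² − 6x − 72 = 0
x = 12 or x = −6, giving (12, 8) and (−6, 24).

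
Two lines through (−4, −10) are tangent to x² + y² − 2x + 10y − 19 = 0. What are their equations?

Let a tangent through (−4, −10) have slope m. Its distance from (1, −5) must equal 3√5:
(5m − (5))² = 45(m² + 1)
2m² + 5m + 2 = 0, so m = −1/2 or m = −2.
Through (−4, −10) these give x + 2y = −24 and 2x + y = −18.

x + 2y = −24 and 2x + y = −18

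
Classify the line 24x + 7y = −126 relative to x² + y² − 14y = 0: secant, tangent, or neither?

tangent

Substituting the line into the circle gives 625x² + 8400x + 28224 = 0.
Discriminant = (8400)² − 4·625·(28224) = 0.
A repeated root: the line is tangent.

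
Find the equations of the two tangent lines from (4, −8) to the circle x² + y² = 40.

Let a tangent through (4, −8) have slope m. Its distance from (0, 0) must equal 2√10:
(−4m − (8))² = 40(m² + 1)
3m² − 8m − 3 = 0, so m = 3 or m = −1/3.
Through (4, −8) these give 3x − y = 20 and x + 3y = −20.

3x − y = 20 and x + 3y = −20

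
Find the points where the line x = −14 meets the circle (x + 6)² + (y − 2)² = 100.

The line gives x = −14. Substituting into the circle:
y² − 4y − 32 = 0
y = 8 or y = −4, giving (−14, 8) and (−14, −4).

(−14, −4) and (−14, 8)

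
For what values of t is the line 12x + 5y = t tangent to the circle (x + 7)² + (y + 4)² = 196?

For a tangent, require d(centre, line) = r = 14.
|12·(−7) + 5·(−4) − t| / √169 = 14
|t − (−104)| = 14·13, so t = 78 or t = −286.

t = −286 or t = 78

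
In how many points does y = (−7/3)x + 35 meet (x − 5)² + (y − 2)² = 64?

0

Substituting the line into the circle gives 58x² − 1476x + 9450 = 0.
Discriminant = (−1476)² − 4·58·(9450) = −13824 < 0.
No real roots: the line does not meet the circle.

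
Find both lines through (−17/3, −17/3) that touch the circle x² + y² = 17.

A line y − (−17/3) = m(x − (−17/3)) is tangent when its distance from (0, 0) is √17:
[m·(17/3) − (17/3)]² = 17(m² + 1)
4m² − 17m + 4 = 0, so m = 4 or m = 1/4.
With m = 4: 4x − y = −17. With m = 1/4: x − 4y = 17.

4x − y = −17 and x − 4y = 17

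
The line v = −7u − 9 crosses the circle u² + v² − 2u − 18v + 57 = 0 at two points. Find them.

(−3, 12) and (−2, 5)

From the line, v = −7u − 9. Substituting:
50u² + 250u + 300 = 0  ⟹  u² + 5u + 6 = 0
u = −2 or u = −3, giving (−2, 5) and (−3, 12).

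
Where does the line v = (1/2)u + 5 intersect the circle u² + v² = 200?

Express v = (10 + u)/2 and substitute into the circle:
5u² + 20u − 700 = 0  ⟹  u² + 4u − 140 = 0
u = 10 or u = −14, giving (10, 10) and (−14, −2).

(−14, −2) and (10, 10)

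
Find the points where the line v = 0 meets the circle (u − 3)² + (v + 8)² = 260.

Express v = 0 and substitute into the circle:
u² − 6u − 187 = 0
u = 17 or u = −11, giving (17, 0) and (−11, 0).

(−11, 0) and (17, 0)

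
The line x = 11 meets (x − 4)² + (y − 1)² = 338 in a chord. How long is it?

34

The line gives x = 11. Substituting into the circle:
y² − 2y − 288 = 0
y = 18 or y = −16, giving (11, 18) and (11, −16).
Chord length = distance between (11, 18) and (11, −16) = √1156 = 34.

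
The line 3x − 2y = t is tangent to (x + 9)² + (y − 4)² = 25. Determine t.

Tangency holds when the distance from the centre (−9, 4) to the line equals the radius 5:
|3·(−9) − 2·4 − t| / √13 = 5
|t − (−35)| = 5√13.

t = −35 ± 5√13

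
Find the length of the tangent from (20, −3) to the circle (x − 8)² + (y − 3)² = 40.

2√35

With centre O = (8, 3), |OP|² = 180 and r² = 40.
By the tangent–radius right angle, tangent length = √(|PO|² − r²) = √140 = 2√35.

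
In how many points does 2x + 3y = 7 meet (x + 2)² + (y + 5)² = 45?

0

d² = (2·(−2) + 3·(−5) − (7))²/13 = 52; r² = 45.
Since d² > r², the line lies outside the circle.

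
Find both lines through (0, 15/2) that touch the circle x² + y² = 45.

Write the tangent as mx − y + (15/2 − m·(0)) = 0 and set its distance from the centre to 3√5:
(0m − (−15/2))² = 45(m² + 1)
4m² − 1 = 0, so m = −1/2 or m = 1/2.
Through (0, 15/2) these give x + 2y = 15 and x − 2y = −15.

x + 2y = 15 and x − 2y = −15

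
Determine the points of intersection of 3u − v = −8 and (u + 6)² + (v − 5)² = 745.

(−10, −22) and (7, 29)

Express v = 3u + 8 and substitute into the circle:
10u² + 30u − 700 = 0  ⟹  u² + 3u − 70 = 0
u = 7 or u = −10, giving (7, 29) and (−10, −22).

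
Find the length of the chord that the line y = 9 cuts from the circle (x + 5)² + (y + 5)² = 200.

From the line, y = 9. Substituting:
x² + 10x + 21 = 0
x = −3 or x = −7, giving (−3, 9) and (−7, 9).
Chord length = distance between (−3, 9) and (−7, 9) = √16 = 4.

4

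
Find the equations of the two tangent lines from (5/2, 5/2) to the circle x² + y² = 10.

x + 3y = 10 and 3x + y = 10

Let a tangent through (5/2, 5/2) have slope m. Its distance from (0, 0) must equal √10:
(−5/2m − (−5/2))² = 10(m² + 1)
3m² + 10m + 3 = 0, so m = −1/3 or m = −3.
With m = −1/3: x + 3y = 10. With m = −3: 3x + y = 10.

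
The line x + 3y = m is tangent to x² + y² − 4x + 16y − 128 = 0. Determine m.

For a tangent, require d(centre, line) = r = 14.
|1·2 + 3·(−8) − m| / √10 = 14
|m − (−22)| = 14√10.

m = −22 ± 14√10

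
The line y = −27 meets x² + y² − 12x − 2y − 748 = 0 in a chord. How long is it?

2

Express y = −27 and substitute into the circle:
x² − 12x + 35 = 0
x = 7 or x = 5, giving (7, −27) and (5, −27).
Chord length = distance between (7, −27) and (5, −27) = √4 = 2.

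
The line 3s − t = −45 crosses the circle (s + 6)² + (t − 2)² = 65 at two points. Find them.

(−14, 3) and (−13, 6)

From the line, t = 3s + 45. Substituting:
10s² + 270s + 1820 = 0  ⟹  s² + 27s + 182 = 0
s = −13 or s = −14, giving (−13, 6) and (−14, 3).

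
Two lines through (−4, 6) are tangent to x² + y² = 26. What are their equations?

A line y − (6) = m(x − (−4)) is tangent when its distance from (0, 0) is √26:
(4m − (−6))² = 26(m² + 1)
5m² − 24m − 5 = 0, so m = 5 or m = −1/5.
Through (−4, 6) these give 5x − y = −26 and x + 5y = 26.

5x − y = −26 and x + 5y = 26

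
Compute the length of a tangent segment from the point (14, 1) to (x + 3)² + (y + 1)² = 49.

2√61

With centre O = (−3, −1), |OP|² = 293 and r² = 49.
By the tangent–radius right angle, tangent length = √(|PO|² − r²) = √244 = 2√61.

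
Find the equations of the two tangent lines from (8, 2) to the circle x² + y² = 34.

3x + 5y = 34 and 5x − 3y = 34

Write the tangent as mx − y + (2 − m·(8)) = 0 and set its distance from the centre to √34:
(−8m − (−2))² = 34(m² + 1)
15m² − 16m − 15 = 0, so m = −3/5 or m = 5/3.
Through (8, 2) these give 3x + 5y = 34 and 5x − 3y = 34.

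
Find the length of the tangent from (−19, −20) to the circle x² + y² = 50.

3√79

With centre O = (0, 0), |OP|² = 761 and r² = 50.
Power of the point: PT² = |PO|² − r² = 711, so PT = 3√79.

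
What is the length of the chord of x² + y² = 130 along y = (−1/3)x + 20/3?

6√10

Substitute y = (20 − x)/3:
10x² − 40x − 770 = 0  ⟹  x² − 4x − 77 = 0
x = 11 or x = −7, giving (11, 3) and (−7, 9).
Chord length = distance between (11, 3) and (−7, 9) = √360 = 6√10.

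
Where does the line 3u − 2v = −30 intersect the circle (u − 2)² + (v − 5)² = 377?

(−14, −6) and (6, 24)

From the line, v = (30 + 3u)/2. Substituting:
13u² + 104u − 1092 = 0  ⟹  u² + 8u − 84 = 0
u = 6 or u = −14, giving (6, 24) and (−14, −6).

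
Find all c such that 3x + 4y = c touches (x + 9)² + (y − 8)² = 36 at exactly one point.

c = −25 or c = 35

The line touches the circle iff its distance from (−9, 8) is 6:
|3·(−9) + 4·8 − c| / √25 = 6
|c − (5)| = 6·5, so c = 35 or c = −25.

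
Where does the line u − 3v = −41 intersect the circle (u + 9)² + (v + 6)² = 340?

(−23, 6) and (−5, 12)

Substitute v = (41 + u)/3:
10u² + 280u + 1150 = 0  ⟹  u² + 28u + 115 = 0
u = −5 or u = −23, giving (−5, 12) and (−23, 6).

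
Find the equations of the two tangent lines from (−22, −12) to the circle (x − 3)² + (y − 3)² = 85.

Write the tangent as mx − y + (−12 − m·(−22)) = 0 and set its distance from the centre to √85:
[m·(25) − (15)]² = 85(m² + 1)
54m² − 75m + 14 = 0, so m = 7/6 or m = 2/9.
Through (−22, −12) these give 7x − 6y = −82 and 2x − 9y = 64.

7x − 6y = −82 and 2x − 9y = 64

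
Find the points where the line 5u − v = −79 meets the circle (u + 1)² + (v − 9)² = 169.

Express v = 5u + 79 and substitute into the circle:
26u² + 702u + 4732 = 0  ⟹  u² + 27u + 182 = 0
u = −13 or u = −14, giving (−13, 14) and (−14, 9).

(−14, 9) and (−13, 14)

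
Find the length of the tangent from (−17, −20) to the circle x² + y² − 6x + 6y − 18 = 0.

√653

Centre (3, −3), r² = 36. |PO|² = (−20)² + (−17)² = 689.
By the tangent–radius right angle, tangent length = √(|PO|² − r²) = √653.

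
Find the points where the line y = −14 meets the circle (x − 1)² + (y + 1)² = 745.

(−23, −14) and (25, −14)

Express y = −14 and substitute into the circle:
x² − 2x − 575 = 0
x = 25 or x = −23, giving (25, −14) and (−23, −14).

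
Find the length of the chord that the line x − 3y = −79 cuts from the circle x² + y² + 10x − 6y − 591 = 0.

9√10

Substitute y = (79 + x)/3:
10x² + 230x − 500 = 0  ⟹  x² + 23x − 50 = 0
x = 2 or x = −25, giving (2, 27) and (−25, 18).
Chord length = distance between (2, 27) and (−25, 18) = √810 = 9√10.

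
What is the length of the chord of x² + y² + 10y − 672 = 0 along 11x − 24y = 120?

Express y = (−120 + 11x)/24 and substitute into the circle:
697x² − 401472 = 0  ⟹  x² − 576 = 0
x = 24 or x = −24, giving (24, 6) and (−24, −16).
|(24, 6) − (−24, −16)| = √((48)² + (22)²) = 2√697.

2√697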